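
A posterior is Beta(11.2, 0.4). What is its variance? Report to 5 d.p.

0.00264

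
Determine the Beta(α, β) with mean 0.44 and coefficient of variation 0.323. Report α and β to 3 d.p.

α = 4.928, β = 6.272

σ = CV·μ = 0.323×0.44 = 0.14212, so σ² = 0.020198.
s+1 = μ(1−μ)/σ² = 0.2464/0.020198 = 12.1992, so s = α+β = 11.1992.
α = μs = 4.928, β = (1−μ)s = 6.272.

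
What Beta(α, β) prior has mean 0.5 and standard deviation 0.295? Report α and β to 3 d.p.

α = 0.936, β = 0.936

First σ² = 0.087025. Setting α = μn, β = (1−μ)n with n = α+β,
μ(1−μ)/(n+1) = 0.087025 ⇒ n+1 = 0.25/0.087025 = 2.8727 ⇒ n = 1.8727.
Hence α = 0.5×1.8727 = 0.936, β = 0.5×1.8727 = 0.936.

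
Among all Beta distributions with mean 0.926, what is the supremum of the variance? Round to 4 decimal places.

Var = μ(1−μ)/(α+β+1), which approaches μ(1−μ) as α+β → 0.
So the supremum is μ(1−μ) = 0.926×0.074 = 0.0685.

0.0685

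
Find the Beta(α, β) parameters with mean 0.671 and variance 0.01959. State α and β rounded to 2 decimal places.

α = 6.89, β = 3.38

By moment matching, α+β = μ(1−μ)/σ² − 1 = (0.671·0.329)/0.01959 − 1 = 11.2690 − 1 = 10.2690.
Since α/(α+β) = μ, α = 0.671·10.2690 = 6.89 and β = 0.329·10.2690 = 3.38.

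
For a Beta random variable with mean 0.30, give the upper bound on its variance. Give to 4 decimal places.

For fixed mean μ the Beta variance is μ(1−μ)/(α+β+1), increasing as α+β decreases.
Its least upper bound (not attained) is μ(1−μ) = 0.30·0.70 = 0.2100.

0.2100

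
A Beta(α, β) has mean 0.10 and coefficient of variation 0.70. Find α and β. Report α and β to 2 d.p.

Var = (CV·μ)² = (0.70×0.10)² = 0.004900.
α+β = μ(1−μ)/Var − 1 = 0.0900/0.004900 − 1 = 17.3673.
Thus α = 0.10·17.3673 = 1.74 and β = 0.90·17.3673 = 15.63.

α = 1.74, β = 15.63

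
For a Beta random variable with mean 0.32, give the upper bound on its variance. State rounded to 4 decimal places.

Var = μ(1−μ)/(α+β+1), which approaches μ(1−μ) as α+β → 0.
So the supremum is μ(1−μ) = 0.32×0.68 = 0.2176.

0.2176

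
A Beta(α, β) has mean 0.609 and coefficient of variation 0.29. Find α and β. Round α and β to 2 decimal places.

α = 4.04, β = 2.59

Var = (CV·μ)² = (0.29×0.609)² = 0.031191.
α+β = μ(1−μ)/Var − 1 = 0.238119/0.031191 − 1 = 6.6342.
Thus α = 0.609·6.6342 = 4.04 and β = 0.391·6.6342 = 2.59.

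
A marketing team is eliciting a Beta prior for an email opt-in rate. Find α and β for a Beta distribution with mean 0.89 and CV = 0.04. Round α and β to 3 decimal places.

α = 67.860, β = 8.387

σ = CV·μ = 0.04×0.89 = 0.03560, so σ² = 0.001267.
s+1 = μ(1−μ)/σ² = 0.0979/0.001267 = 77.2472, so s = α+β = 76.2472.
α = μs = 67.860, β = (1−μ)s = 8.387.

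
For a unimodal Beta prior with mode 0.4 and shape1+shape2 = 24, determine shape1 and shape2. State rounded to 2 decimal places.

Mode = (shape1−1)/(κ−2) with κ = shape1+shape2, so shape1−1 = 0.4·22 = 8.80.
shape1 = 9.80; shape2 = κ − shape1 = 14.20.

shape1 = 9.80, shape2 = 14.20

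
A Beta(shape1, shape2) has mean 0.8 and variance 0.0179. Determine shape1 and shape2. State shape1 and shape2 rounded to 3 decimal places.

shape1 = 6.351, shape2 = 1.588

Write ν = shape1+shape2; then shape1 = μν and Var = μ(1−μ)/(ν+1).
ν = μ(1−μ)/Var − 1 = 0.16/0.0179 − 1 = 7.9385.
shape1 = 0.8·7.9385 = 6.351, shape2 = 0.2·7.9385 = 1.588.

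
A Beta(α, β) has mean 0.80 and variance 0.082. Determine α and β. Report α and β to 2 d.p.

By moment matching, α+β = μ(1−μ)/σ² − 1 = (0.80·0.20)/0.082 − 1 = 1.9512 − 1 = 0.9512.
Since α/(α+β) = μ, α = 0.80·0.9512 = 0.76 and β = 0.20·0.9512 = 0.19.

α = 0.76, β = 0.19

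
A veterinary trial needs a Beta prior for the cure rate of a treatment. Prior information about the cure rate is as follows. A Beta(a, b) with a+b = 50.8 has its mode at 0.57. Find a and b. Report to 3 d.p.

Since the density peak of Beta(a,b) is at (a−1)/(a+b−2),
a = 1 + 0.57(50.8−2) = 28.816 and b = 50.8 − 28.816 = 21.984.

a = 28.816, b = 21.984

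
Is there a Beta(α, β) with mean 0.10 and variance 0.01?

Yes

The Beta variance bound is σ² < μ(1−μ).
Here μ(1−μ) = 0.10×0.90 = 0.0900, and 0.01 < 0.0900.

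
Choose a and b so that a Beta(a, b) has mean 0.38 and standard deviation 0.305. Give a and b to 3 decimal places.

a = 0.582, b = 0.950

σ² = 0.305² = 0.093025.
With s = a+b, Var = μ(1−μ)/(s+1), so s+1 = (0.38×0.62)/0.093025 = 2.5327 and s = 1.5327.
a = μs = 0.582, b = (1−μ)s = 0.950.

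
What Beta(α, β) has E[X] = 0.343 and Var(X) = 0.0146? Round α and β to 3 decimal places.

α = 4.951, β = 9.484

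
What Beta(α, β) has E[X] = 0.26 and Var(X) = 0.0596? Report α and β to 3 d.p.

By moment matching, α+β = μ(1−μ)/σ² − 1 = (0.26·0.74)/0.0596 − 1 = 3.2282 − 1 = 2.2282.
Since α/(α+β) = μ, α = 0.26·2.2282 = 0.579 and β = 0.74·2.2282 = 1.649.

α = 0.579, β = 1.649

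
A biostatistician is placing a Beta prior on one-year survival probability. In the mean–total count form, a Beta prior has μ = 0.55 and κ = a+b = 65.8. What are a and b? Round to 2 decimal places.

a = 36.19, b = 29.61

Split κ in proportion μ : (1−μ): a = 0.55·65.8 = 36.19, b = 65.8 − 36.19 = 29.61.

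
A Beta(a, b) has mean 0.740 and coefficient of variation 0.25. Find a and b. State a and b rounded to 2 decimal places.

Var = (CV·μ)² = (0.25×0.740)² = 0.034225.
a+b = μ(1−μ)/Var − 1 = 0.192400/0.034225 − 1 = 4.6216.
Thus a = 0.740·4.6216 = 3.42 and b = 0.260·4.6216 = 1.20.

a = 3.42, b = 1.20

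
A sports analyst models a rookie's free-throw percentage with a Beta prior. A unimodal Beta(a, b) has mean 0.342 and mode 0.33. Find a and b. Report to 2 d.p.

a = 9.69, b = 18.64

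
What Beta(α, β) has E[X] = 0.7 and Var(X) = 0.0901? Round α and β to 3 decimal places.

By moment matching, α+β = μ(1−μ)/σ² − 1 = (0.7·0.3)/0.0901 − 1 = 2.3307 − 1 = 1.3307.
Since α/(α+β) = μ, α = 0.7·1.3307 = 0.932 and β = 0.3·1.3307 = 0.399.

α = 0.932, β = 0.399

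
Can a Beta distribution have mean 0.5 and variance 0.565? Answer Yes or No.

No

For any Beta, Var(X) < E[X]·(1−E[X]).
Here μ(1−μ) = 0.5×0.5 = 0.25, and 0.565 ≥ 0.25.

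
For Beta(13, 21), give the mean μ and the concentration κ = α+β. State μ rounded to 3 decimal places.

κ = α+β = 13+21 = 34; μ = α/κ = 13/34 = 0.382.

μ = 0.382, κ = 34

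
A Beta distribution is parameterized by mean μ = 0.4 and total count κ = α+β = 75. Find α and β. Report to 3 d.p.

Split κ in proportion μ : (1−μ): α = 0.4·75 = 30.000, β = 75 − 30.000 = 45.000.

α = 30.000, β = 45.000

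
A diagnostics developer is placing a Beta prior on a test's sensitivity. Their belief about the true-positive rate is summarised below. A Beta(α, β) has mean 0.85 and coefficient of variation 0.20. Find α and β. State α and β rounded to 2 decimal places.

α = 2.90, β = 0.51

Var = (CV·μ)² = (0.20×0.85)² = 0.028900.
α+β = μ(1−μ)/Var − 1 = 0.1275/0.028900 − 1 = 3.4118.
Thus α = 0.85·3.4118 = 2.90 and β = 0.15·3.4118 = 0.51.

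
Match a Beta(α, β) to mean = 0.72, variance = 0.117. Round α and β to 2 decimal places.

α = 0.52, β = 0.20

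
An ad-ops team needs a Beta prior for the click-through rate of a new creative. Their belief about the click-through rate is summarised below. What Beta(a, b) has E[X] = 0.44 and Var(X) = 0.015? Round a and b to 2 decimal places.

a = 6.79, b = 8.64

By moment matching, a+b = μ(1−μ)/σ² − 1 = (0.44·0.56)/0.015 − 1 = 16.4267 − 1 = 15.4267.
Since a/(a+b) = μ, a = 0.44·15.4267 = 6.79 and b = 0.56·15.4267 = 8.64.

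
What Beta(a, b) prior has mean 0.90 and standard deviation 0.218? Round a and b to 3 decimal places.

a = 0.804, b = 0.089

σ² = 0.218² = 0.047524.
With s = a+b, Var = μ(1−μ)/(s+1), so s+1 = (0.90×0.10)/0.047524 = 1.8938 and s = 0.8938.
a = μs = 0.804, b = (1−μ)s = 0.089.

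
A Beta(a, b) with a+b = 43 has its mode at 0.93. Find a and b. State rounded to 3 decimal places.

a = 39.130, b = 3.870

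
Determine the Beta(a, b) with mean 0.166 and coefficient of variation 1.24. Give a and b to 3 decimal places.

a = 0.376, b = 1.891

σ = CV·μ = 1.24×0.166 = 0.20584, so σ² = 0.042370.
s+1 = μ(1−μ)/σ² = 0.138444/0.042370 = 3.2675, so s = a+b = 2.2675.
a = μs = 0.376, b = (1−μ)s = 1.891.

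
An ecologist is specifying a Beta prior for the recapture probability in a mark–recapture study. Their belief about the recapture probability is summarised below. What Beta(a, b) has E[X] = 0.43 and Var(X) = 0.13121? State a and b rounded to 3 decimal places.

a = 0.373, b = 0.495

By moment matching, a+b = μ(1−μ)/σ² − 1 = (0.43·0.57)/0.13121 − 1 = 1.8680 − 1 = 0.8680.
Since a/(a+b) = μ, a = 0.43·0.8680 = 0.373 and b = 0.57·0.8680 = 0.495.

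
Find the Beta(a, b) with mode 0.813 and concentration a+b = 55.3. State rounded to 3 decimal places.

Since the density peak of Beta(a,b) is at (a−1)/(a+b−2),
a = 1 + 0.813(55.3−2) = 44.333 and b = 55.3 − 44.333 = 10.967.

a = 44.333, b = 10.967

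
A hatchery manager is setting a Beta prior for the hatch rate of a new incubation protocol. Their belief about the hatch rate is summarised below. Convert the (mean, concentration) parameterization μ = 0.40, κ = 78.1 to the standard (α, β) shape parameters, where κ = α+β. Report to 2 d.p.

α = 31.24, β = 46.86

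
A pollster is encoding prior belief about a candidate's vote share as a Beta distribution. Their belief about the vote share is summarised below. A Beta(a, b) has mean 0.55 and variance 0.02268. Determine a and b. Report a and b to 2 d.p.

a = 5.45, b = 4.46

Let s = a+b. The Beta variance is μ(1−μ)/(s+1).
So s+1 = μ(1−μ)/σ² = (0.55×0.45)/0.02268 = 0.2475/0.02268 = 10.9127, giving s = 9.9127.
Then a = μs = 0.55×9.9127 = 5.45 and b = (1−μ)s = 0.45×9.9127 = 4.46.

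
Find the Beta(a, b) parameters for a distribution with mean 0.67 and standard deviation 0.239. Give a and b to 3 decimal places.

a = 1.923, b = 0.947

First σ² = 0.057121. Setting a = μn, b = (1−μ)n with n = a+b,
μ(1−μ)/(n+1) = 0.057121 ⇒ n+1 = 0.2211/0.057121 = 3.8707 ⇒ n = 2.8707.
Hence a = 0.67×2.8707 = 1.923, b = 0.33×2.8707 = 0.947.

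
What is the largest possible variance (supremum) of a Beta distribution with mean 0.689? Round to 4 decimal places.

Var = μ(1−μ)/(α+β+1), which approaches μ(1−μ) as α+β → 0.
So the supremum is μ(1−μ) = 0.689×0.311 = 0.2143.

0.2143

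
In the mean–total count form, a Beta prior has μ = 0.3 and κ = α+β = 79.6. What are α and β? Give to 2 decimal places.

Split κ in proportion μ : (1−μ): α = 0.3·79.6 = 23.88, β = 79.6 − 23.88 = 55.72.

α = 23.88, β = 55.72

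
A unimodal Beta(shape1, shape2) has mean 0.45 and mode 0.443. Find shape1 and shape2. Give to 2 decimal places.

Let s = shape1+shape2. Mean gives shape1 = μs = 0.45s; mode gives (shape1−1)/(s−2) = 0.443.
Substituting: 0.45s − 1 = 0.443(s−2) = 0.443s − 0.886, so 0.007s = 0.114 and s = 16.2857.
Then shape1 = 0.45×16.2857 = 7.33 and shape2 = s−shape1 = 8.96.

shape1 = 7.33, shape2 = 8.96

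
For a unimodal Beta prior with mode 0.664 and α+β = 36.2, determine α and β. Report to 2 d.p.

Since the density peak of Beta(α,β) is at (α−1)/(α+β−2),
α = 1 + 0.664(36.2−2) = 23.71 and β = 36.2 − 23.71 = 12.49.

α = 23.71, β = 12.49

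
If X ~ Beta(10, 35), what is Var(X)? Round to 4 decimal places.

μ = 10/45 = 0.222222; Var = μ(1−μ)/(α+β+1) = 0.1728395/46 = 0.0038.

0.0038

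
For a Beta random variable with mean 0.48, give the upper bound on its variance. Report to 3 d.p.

0.250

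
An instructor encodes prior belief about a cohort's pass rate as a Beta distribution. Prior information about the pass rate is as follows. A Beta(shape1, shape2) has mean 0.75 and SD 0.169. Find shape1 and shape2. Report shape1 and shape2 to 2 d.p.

First σ² = 0.028561. Setting shape1 = μn, shape2 = (1−μ)n with n = shape1+shape2,
μ(1−μ)/(n+1) = 0.028561 ⇒ n+1 = 0.1875/0.028561 = 6.5649 ⇒ n = 5.5649.
Hence shape1 = 0.75×5.5649 = 4.17, shape2 = 0.25×5.5649 = 1.39.

shape1 = 4.17, shape2 = 1.39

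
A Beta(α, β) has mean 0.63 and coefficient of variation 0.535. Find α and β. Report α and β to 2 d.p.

α = 0.66, β = 0.39

σ = CV·μ = 0.535×0.63 = 0.33705, so σ² = 0.113603.
s+1 = μ(1−μ)/σ² = 0.2331/0.113603 = 2.0519, so s = α+β = 1.0519.
α = μs = 0.66, β = (1−μ)s = 0.39.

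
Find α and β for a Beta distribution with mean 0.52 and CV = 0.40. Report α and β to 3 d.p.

α = 2.480, β = 2.289

σ = CV·μ = 0.40×0.52 = 0.20800, so σ² = 0.043264.
s+1 = μ(1−μ)/σ² = 0.2496/0.043264 = 5.7692, so s = α+β = 4.7692.
α = μs = 2.480, β = (1−μ)s = 2.289.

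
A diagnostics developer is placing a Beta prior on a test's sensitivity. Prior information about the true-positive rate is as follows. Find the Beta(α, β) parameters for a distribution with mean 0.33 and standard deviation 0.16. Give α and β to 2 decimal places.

α = 2.52, β = 5.12

σ² = 0.16² = 0.0256.
With s = α+β, Var = μ(1−μ)/(s+1), so s+1 = (0.33×0.67)/0.0256 = 8.6367 and s = 7.6367.
α = μs = 2.52, β = (1−μ)s = 5.12.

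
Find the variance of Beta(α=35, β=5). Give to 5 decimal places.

α+β = 40 and αβ = 175, so Var = αβ/[(α+β)²(α+β+1)] = 175/65600 = 0.00267.

0.00267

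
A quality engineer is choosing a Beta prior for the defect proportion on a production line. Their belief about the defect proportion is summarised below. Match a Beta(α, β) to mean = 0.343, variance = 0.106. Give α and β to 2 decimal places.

Let s = α+β. The Beta variance is μ(1−μ)/(s+1).
So s+1 = μ(1−μ)/σ² = (0.343×0.657)/0.106 = 0.225351/0.106 = 2.1260, giving s = 1.1260.
Then α = μs = 0.343×1.1260 = 0.39 and β = (1−μ)s = 0.657×1.1260 = 0.74.

α = 0.39, β = 0.74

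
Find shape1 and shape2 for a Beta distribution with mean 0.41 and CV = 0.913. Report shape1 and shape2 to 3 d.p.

shape1 = 0.298, shape2 = 0.429

Var = (CV·μ)² = (0.913×0.41)² = 0.140123.
shape1+shape2 = μ(1−μ)/Var − 1 = 0.2419/0.140123 − 1 = 0.7263.
Thus shape1 = 0.41·0.7263 = 0.298 and shape2 = 0.59·0.7263 = 0.429.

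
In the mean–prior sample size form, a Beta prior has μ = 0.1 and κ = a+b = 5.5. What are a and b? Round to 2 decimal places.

a = μκ = 0.1×5.5 = 0.55 and b = (1−μ)κ = 0.9×5.5 = 4.95.

a = 0.55, b = 4.95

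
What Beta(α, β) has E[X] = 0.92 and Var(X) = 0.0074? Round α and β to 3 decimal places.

α = 8.230, β = 0.716

Let s = α+β. The Beta variance is μ(1−μ)/(s+1).
So s+1 = μ(1−μ)/σ² = (0.92×0.08)/0.0074 = 0.0736/0.0074 = 9.9459, giving s = 8.9459.
Then α = μs = 0.92×8.9459 = 8.230 and β = (1−μ)s = 0.08×8.9459 = 0.716.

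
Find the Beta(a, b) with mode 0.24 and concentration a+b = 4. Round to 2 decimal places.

a = 1.48, b = 2.52

Since the density peak of Beta(a,b) is at (a−1)/(a+b−2),
a = 1 + 0.24(4−2) = 1.48 and b = 4 − 1.48 = 2.52.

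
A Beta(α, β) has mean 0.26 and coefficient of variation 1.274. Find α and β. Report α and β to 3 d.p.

σ = CV·μ = 1.274×0.26 = 0.33124, so σ² = 0.109720.
s+1 = μ(1−μ)/σ² = 0.1924/0.109720 = 1.7536, so s = α+β = 0.7536.
α = μs = 0.196, β = (1−μ)s = 0.558.

α = 0.196, β = 0.558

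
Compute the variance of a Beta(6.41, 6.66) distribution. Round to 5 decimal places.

0.01776

μ = 6.41/13.07 = 0.490436; Var = μ(1−μ)/(α+β+1) = 0.2499085/14.07 = 0.01776.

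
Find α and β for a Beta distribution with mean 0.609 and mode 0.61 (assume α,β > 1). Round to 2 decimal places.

α = 133.98, β = 86.02

Let s = α+β. Mean gives α = μs = 0.609s; mode gives (α−1)/(s−2) = 0.61.
Substituting: 0.609s − 1 = 0.61(s−2) = 0.61s − 1.22, so -0.001s = -0.22 and s = 220.0000.
Then α = 0.609×220.0000 = 133.98 and β = s−α = 86.02.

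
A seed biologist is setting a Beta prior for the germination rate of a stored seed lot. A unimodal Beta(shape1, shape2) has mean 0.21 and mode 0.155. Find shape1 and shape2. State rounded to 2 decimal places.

With s = shape1+shape2: μ = shape1/s and mode = (shape1−1)/(s−2). Eliminating shape1 = μs,
μs − 1 = m(s−2) ⇒ s(μ−m) = 1−2m ⇒ s = 0.690/0.055 = 12.5455.
So shape1 = μs = 2.63, shape2 = (1−μ)s = 9.91.

shape1 = 2.63, shape2 = 9.91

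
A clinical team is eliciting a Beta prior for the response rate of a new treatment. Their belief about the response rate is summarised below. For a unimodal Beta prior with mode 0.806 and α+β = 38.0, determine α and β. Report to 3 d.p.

α = 30.016, β = 7.984

Since the density peak of Beta(α,β) is at (α−1)/(α+β−2),
α = 1 + 0.806(38.0−2) = 30.016 and β = 38.0 − 30.016 = 7.984.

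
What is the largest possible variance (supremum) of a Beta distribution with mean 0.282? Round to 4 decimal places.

0.2025

Var = μ(1−μ)/(α+β+1), which approaches μ(1−μ) as α+β → 0.
So the supremum is μ(1−μ) = 0.282×0.718 = 0.2025.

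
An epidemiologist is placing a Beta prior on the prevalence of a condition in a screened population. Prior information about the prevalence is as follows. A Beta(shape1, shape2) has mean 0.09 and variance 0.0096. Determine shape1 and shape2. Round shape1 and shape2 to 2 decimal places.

Write ν = shape1+shape2; then shape1 = μν and Var = μ(1−μ)/(ν+1).
ν = μ(1−μ)/Var − 1 = 0.0819/0.0096 − 1 = 7.5312.
shape1 = 0.09·7.5312 = 0.68, shape2 = 0.91·7.5312 = 6.85.

shape1 = 0.68, shape2 = 6.85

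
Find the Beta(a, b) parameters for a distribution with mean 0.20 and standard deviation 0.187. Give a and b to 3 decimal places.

a = 0.715, b = 2.860

First σ² = 0.034969. Setting a = μn, b = (1−μ)n with n = a+b,
μ(1−μ)/(n+1) = 0.034969 ⇒ n+1 = 0.1600/0.034969 = 4.5755 ⇒ n = 3.5755.
Hence a = 0.20×3.5755 = 0.715, b = 0.80×3.5755 = 2.860.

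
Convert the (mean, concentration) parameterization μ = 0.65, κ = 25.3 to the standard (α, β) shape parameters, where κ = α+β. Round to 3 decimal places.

α = 16.445, β = 8.855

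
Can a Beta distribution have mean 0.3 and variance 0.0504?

Yes

A Beta with mean μ has variance μ(1−μ)/(α+β+1) < μ(1−μ).
Here μ(1−μ) = 0.3×0.7 = 0.21, and 0.0504 < 0.21.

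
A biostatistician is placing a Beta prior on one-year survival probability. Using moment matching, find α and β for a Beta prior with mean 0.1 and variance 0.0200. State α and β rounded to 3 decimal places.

α = 0.350, β = 3.150

By moment matching, α+β = μ(1−μ)/σ² − 1 = (0.1·0.9)/0.0200 − 1 = 4.5000 − 1 = 3.5000.
Since α/(α+β) = μ, α = 0.1·3.5000 = 0.350 and β = 0.9·3.5000 = 3.150.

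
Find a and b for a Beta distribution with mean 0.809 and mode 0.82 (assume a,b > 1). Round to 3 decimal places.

a = 47.069, b = 11.113

Let s = a+b. Mean gives a = μs = 0.809s; mode gives (a−1)/(s−2) = 0.82.
Substituting: 0.809s − 1 = 0.82(s−2) = 0.82s − 1.64, so -0.011s = -0.64 and s = 58.1818.
Then a = 0.809×58.1818 = 47.069 and b = s−a = 11.113.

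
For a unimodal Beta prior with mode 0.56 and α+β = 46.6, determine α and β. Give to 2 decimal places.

α = 25.98, β = 20.62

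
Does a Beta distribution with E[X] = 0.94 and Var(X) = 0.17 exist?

No

For any Beta, Var(X) < E[X]·(1−E[X]).
Here μ(1−μ) = 0.94×0.06 = 0.0564, and 0.17 ≥ 0.0564.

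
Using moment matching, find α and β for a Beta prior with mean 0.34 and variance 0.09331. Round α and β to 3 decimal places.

α = 0.478, β = 0.927

By moment matching, α+β = μ(1−μ)/σ² − 1 = (0.34·0.66)/0.09331 − 1 = 2.4049 − 1 = 1.4049.
Since α/(α+β) = μ, α = 0.34·1.4049 = 0.478 and β = 0.66·1.4049 = 0.927.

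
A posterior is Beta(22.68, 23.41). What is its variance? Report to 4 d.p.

0.0053

Var = αβ/[(α+β)²(α+β+1)] = (22.68×23.41)/(46.09²×47.09) = 530.9388/100032.726629 = 0.0053.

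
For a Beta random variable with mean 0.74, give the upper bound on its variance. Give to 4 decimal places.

0.1924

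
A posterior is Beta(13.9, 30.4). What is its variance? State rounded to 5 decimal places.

α+β = 44.3 and αβ = 422.56, so Var = αβ/[(α+β)²(α+β+1)] = 422.56/88900.797 = 0.00475.

0.00475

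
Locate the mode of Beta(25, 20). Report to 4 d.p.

0.5581

With α,β > 1, mode = (α−1)/(α+β−2) = 24/43 = 0.5581.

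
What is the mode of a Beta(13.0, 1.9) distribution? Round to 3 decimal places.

0.930

The density x^(α−1)(1−x)^(β−1) is maximised at (α−1)/(α+β−2) = 12.0/12.9 = 0.930.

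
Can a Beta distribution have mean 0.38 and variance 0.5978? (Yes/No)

The Beta variance bound is σ² < μ(1−μ).
Here μ(1−μ) = 0.38×0.62 = 0.2356, and 0.5978 ≥ 0.2356.

No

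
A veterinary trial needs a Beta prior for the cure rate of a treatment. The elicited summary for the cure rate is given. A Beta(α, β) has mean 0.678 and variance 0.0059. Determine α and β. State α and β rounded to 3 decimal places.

α = 24.410, β = 11.593

By moment matching, α+β = μ(1−μ)/σ² − 1 = (0.678·0.322)/0.0059 − 1 = 37.0027 − 1 = 36.0027.
Since α/(α+β) = μ, α = 0.678·36.0027 = 24.410 and β = 0.322·36.0027 = 11.593.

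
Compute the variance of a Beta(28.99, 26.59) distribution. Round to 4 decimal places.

Var = αβ/[(α+β)²(α+β+1)] = (28.99×26.59)/(55.58²×56.58) = 770.8441/174783.337512 = 0.0044.

0.0044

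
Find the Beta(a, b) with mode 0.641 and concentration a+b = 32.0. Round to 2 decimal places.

For a,b>1 the mode is (a−1)/(a+b−2), so a = mode·(κ−2)+1 = 0.641×30.0+1 = 20.23.
And b = (1−mode)·(κ−2)+1 = 0.359×30.0+1 = 11.77.

a = 20.23, b = 11.77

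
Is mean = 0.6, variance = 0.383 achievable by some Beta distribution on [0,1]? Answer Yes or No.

No

The Beta variance bound is σ² < μ(1−μ).
Here μ(1−μ) = 0.6×0.4 = 0.24, and 0.383 ≥ 0.24.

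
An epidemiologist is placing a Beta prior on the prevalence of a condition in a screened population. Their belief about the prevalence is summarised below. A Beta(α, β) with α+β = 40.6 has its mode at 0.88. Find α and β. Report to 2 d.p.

For α,β>1 the mode is (α−1)/(α+β−2), so α = mode·(κ−2)+1 = 0.88×38.6+1 = 34.97.
And β = (1−mode)·(κ−2)+1 = 0.12×38.6+1 = 5.63.

α = 34.97, β = 5.63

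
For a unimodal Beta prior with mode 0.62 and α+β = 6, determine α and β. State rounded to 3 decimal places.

Since the density peak of Beta(α,β) is at (α−1)/(α+β−2),
α = 1 + 0.62(6−2) = 3.480 and β = 6 − 3.480 = 2.520.

α = 3.480, β = 2.520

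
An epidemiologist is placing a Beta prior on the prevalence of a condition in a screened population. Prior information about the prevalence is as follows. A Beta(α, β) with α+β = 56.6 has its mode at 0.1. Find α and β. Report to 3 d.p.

For α,β>1 the mode is (α−1)/(α+β−2), so α = mode·(κ−2)+1 = 0.1×54.6+1 = 6.460.
And β = (1−mode)·(κ−2)+1 = 0.9×54.6+1 = 50.140.

α = 6.460, β = 50.140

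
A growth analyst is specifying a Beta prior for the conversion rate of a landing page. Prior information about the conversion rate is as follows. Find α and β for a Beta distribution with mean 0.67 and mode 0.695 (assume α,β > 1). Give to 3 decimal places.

α = 10.452, β = 5.148

Let s = α+β. Mean gives α = μs = 0.67s; mode gives (α−1)/(s−2) = 0.695.
Substituting: 0.67s − 1 = 0.695(s−2) = 0.695s − 1.390, so -0.025s = -0.390 and s = 15.6000.
Then α = 0.67×15.6000 = 10.452 and β = s−α = 5.148.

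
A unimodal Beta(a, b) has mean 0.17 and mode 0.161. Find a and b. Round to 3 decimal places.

Let s = a+b. Mean gives a = μs = 0.17s; mode gives (a−1)/(s−2) = 0.161.
Substituting: 0.17s − 1 = 0.161(s−2) = 0.161s − 0.322, so 0.009s = 0.678 and s = 75.3333.
Then a = 0.17×75.3333 = 12.807 and b = s−a = 62.527.

a = 12.807, b = 62.527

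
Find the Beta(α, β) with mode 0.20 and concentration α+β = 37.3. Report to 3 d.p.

Mode = (α−1)/(κ−2) with κ = α+β, so α−1 = 0.20·35.3 = 7.060.
α = 8.060; β = κ − α = 29.240.

α = 8.060, β = 29.240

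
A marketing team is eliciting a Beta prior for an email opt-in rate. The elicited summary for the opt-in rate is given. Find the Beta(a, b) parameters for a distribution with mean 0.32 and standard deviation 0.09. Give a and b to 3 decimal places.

σ² = 0.09² = 0.0081.
With s = a+b, Var = μ(1−μ)/(s+1), so s+1 = (0.32×0.68)/0.0081 = 26.8642 and s = 25.8642.
a = μs = 8.277, b = (1−μ)s = 17.588.

a = 8.277, b = 17.588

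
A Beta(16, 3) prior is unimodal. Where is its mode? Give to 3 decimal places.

The density x^(α−1)(1−x)^(β−1) is maximised at (α−1)/(α+β−2) = 15/17 = 0.882.

0.882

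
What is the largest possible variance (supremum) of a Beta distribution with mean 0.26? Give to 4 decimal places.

0.1924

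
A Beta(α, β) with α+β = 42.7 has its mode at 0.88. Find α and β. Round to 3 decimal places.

For α,β>1 the mode is (α−1)/(α+β−2), so α = mode·(κ−2)+1 = 0.88×40.7+1 = 36.816.
And β = (1−mode)·(κ−2)+1 = 0.12×40.7+1 = 5.884.

α = 36.816, β = 5.884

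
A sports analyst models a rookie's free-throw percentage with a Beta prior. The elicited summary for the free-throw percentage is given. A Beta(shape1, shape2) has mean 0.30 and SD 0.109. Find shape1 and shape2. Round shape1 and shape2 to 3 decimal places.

shape1 = 5.003, shape2 = 11.673

σ² = 0.109² = 0.011881.
With s = shape1+shape2, Var = μ(1−μ)/(s+1), so s+1 = (0.30×0.70)/0.011881 = 17.6753 and s = 16.6753.
shape1 = μs = 5.003, shape2 = (1−μ)s = 11.673.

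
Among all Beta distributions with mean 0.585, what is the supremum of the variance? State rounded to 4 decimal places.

0.2428

For fixed mean μ the Beta variance is μ(1−μ)/(α+β+1), increasing as α+β decreases.
Its least upper bound (not attained) is μ(1−μ) = 0.585·0.415 = 0.2428.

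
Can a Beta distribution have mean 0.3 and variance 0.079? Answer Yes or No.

Yes

A Beta with mean μ has variance μ(1−μ)/(α+β+1) < μ(1−μ).
Here μ(1−μ) = 0.3×0.7 = 0.21, and 0.079 < 0.21.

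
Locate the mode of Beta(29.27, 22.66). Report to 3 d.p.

0.566

The density x^(α−1)(1−x)^(β−1) is maximised at (α−1)/(α+β−2) = 28.27/49.93 = 0.566.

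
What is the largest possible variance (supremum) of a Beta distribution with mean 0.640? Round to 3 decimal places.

0.230

For fixed mean μ the Beta variance is μ(1−μ)/(α+β+1), increasing as α+β decreases.
Its least upper bound (not attained) is μ(1−μ) = 0.640·0.360 = 0.230.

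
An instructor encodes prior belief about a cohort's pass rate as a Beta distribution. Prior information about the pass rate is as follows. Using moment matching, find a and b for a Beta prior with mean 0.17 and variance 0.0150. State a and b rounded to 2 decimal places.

a = 1.43, b = 6.98

Write ν = a+b; then a = μν and Var = μ(1−μ)/(ν+1).
ν = μ(1−μ)/Var − 1 = 0.1411/0.0150 − 1 = 8.4067.
a = 0.17·8.4067 = 1.43, b = 0.83·8.4067 = 6.98.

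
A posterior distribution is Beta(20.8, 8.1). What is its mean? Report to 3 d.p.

0.720

The Beta mean is α/(α+β) = 20.8/(20.8+8.1) = 0.720.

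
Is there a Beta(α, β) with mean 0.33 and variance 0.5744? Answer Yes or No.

The Beta variance bound is σ² < μ(1−μ).
Here μ(1−μ) = 0.33×0.67 = 0.2211, and 0.5744 ≥ 0.2211.

No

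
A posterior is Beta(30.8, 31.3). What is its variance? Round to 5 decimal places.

α+β = 62.1 and αβ = 964.04, so Var = αβ/[(α+β)²(α+β+1)] = 964.04/243339.471 = 0.00396.

0.00396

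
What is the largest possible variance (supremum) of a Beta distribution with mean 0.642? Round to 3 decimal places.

Var = μ(1−μ)/(α+β+1), which approaches μ(1−μ) as α+β → 0.
So the supremum is μ(1−μ) = 0.642×0.358 = 0.230.

0.230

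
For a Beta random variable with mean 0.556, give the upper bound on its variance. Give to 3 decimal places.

0.247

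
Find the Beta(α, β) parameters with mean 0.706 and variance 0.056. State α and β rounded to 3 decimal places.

By moment matching, α+β = μ(1−μ)/σ² − 1 = (0.706·0.294)/0.056 − 1 = 3.7065 − 1 = 2.7065.
Since α/(α+β) = μ, α = 0.706·2.7065 = 1.911 and β = 0.294·2.7065 = 0.796.

α = 1.911, β = 0.796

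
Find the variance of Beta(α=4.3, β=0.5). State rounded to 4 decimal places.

α+β = 4.8 and αβ = 2.15, so Var = αβ/[(α+β)²(α+β+1)] = 2.15/133.632 = 0.0161.

0.0161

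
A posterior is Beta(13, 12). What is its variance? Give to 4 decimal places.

0.0096

α+β = 25 and αβ = 156, so Var = αβ/[(α+β)²(α+β+1)] = 156/16250 = 0.0096.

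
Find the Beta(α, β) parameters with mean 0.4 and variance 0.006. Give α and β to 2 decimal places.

α = 15.60, β = 23.40

Let s = α+β. The Beta variance is μ(1−μ)/(s+1).
So s+1 = μ(1−μ)/σ² = (0.4×0.6)/0.006 = 0.24/0.006 = 40.0000, giving s = 39.0000.
Then α = μs = 0.4×39.0000 = 15.60 and β = (1−μ)s = 0.6×39.0000 = 23.40.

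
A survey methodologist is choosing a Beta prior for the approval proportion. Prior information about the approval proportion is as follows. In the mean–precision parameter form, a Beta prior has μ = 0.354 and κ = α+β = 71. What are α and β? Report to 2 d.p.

α = 25.13, β = 45.87

α = μκ = 0.354×71 = 25.13 and β = (1−μ)κ = 0.646×71 = 45.87.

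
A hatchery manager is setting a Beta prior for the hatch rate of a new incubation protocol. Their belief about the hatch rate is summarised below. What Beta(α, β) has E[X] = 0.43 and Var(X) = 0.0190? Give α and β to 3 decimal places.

Let s = α+β. The Beta variance is μ(1−μ)/(s+1).
So s+1 = μ(1−μ)/σ² = (0.43×0.57)/0.0190 = 0.2451/0.0190 = 12.9000, giving s = 11.9000.
Then α = μs = 0.43×11.9000 = 5.117 and β = (1−μ)s = 0.57×11.9000 = 6.783.

α = 5.117, β = 6.783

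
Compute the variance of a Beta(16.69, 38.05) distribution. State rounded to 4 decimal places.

μ = 16.69/54.74 = 0.304896; Var = μ(1−μ)/(α+β+1) = 0.2119344/55.74 = 0.0038.

0.0038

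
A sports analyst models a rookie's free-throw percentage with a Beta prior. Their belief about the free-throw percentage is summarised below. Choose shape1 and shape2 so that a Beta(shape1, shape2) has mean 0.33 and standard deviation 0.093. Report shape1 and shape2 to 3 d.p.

First σ² = 0.008649. Setting shape1 = μn, shape2 = (1−μ)n with n = shape1+shape2,
μ(1−μ)/(n+1) = 0.008649 ⇒ n+1 = 0.2211/0.008649 = 25.5636 ⇒ n = 24.5636.
Hence shape1 = 0.33×24.5636 = 8.106, shape2 = 0.67×24.5636 = 16.458.

shape1 = 8.106, shape2 = 16.458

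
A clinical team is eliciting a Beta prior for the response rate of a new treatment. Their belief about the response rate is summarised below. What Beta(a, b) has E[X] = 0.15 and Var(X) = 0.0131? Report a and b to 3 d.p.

By moment matching, a+b = μ(1−μ)/σ² − 1 = (0.15·0.85)/0.0131 − 1 = 9.7328 − 1 = 8.7328.
Since a/(a+b) = μ, a = 0.15·8.7328 = 1.310 and b = 0.85·8.7328 = 7.423.

a = 1.310, b = 7.423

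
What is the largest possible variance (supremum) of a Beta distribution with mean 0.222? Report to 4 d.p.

Var = μ(1−μ)/(α+β+1), which approaches μ(1−μ) as α+β → 0.
So the supremum is μ(1−μ) = 0.222×0.778 = 0.1727.

0.1727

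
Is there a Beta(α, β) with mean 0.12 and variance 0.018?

Yes

For any Beta, Var(X) < E[X]·(1−E[X]).
Here μ(1−μ) = 0.12×0.88 = 0.1056, and 0.018 < 0.1056.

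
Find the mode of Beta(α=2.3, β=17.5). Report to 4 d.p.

The density x^(α−1)(1−x)^(β−1) is maximised at (α−1)/(α+β−2) = 1.3/17.8 = 0.0730.

0.0730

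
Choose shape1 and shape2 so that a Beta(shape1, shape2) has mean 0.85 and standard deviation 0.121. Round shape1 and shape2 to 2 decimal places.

shape1 = 6.55, shape2 = 1.16

Variance = 0.121² = 0.014641. The moment-matching identity shape1+shape2 = μ(1−μ)/Var − 1 gives
shape1+shape2 = 0.1275/0.014641 − 1 = 7.7084, so shape1 = μ·7.7084 = 6.55 and shape2 = (1−μ)·7.7084 = 1.16.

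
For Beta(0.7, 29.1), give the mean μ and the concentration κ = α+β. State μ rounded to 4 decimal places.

μ = 0.0235, κ = 29.8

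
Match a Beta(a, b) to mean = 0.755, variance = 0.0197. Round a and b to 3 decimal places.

Let s = a+b. The Beta variance is μ(1−μ)/(s+1).
So s+1 = μ(1−μ)/σ² = (0.755×0.245)/0.0197 = 0.184975/0.0197 = 9.3896, giving s = 8.3896.
Then a = μs = 0.755×8.3896 = 6.334 and b = (1−μ)s = 0.245×8.3896 = 2.055.

a = 6.334, b = 2.055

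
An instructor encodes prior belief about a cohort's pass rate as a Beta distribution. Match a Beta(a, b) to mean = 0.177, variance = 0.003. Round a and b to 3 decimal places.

Write ν = a+b; then a = μν and Var = μ(1−μ)/(ν+1).
ν = μ(1−μ)/Var − 1 = 0.145671/0.003 − 1 = 47.5570.
a = 0.177·47.5570 = 8.418, b = 0.823·47.5570 = 39.139.

a = 8.418, b = 39.139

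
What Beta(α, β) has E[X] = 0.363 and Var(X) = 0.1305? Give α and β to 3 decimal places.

α = 0.280, β = 0.492

Let s = α+β. The Beta variance is μ(1−μ)/(s+1).
So s+1 = μ(1−μ)/σ² = (0.363×0.637)/0.1305 = 0.231231/0.1305 = 1.7719, giving s = 0.7719.
Then α = μs = 0.363×0.7719 = 0.280 and β = (1−μ)s = 0.637×0.7719 = 0.492.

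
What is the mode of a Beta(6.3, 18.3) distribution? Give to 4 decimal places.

0.2345

The density x^(α−1)(1−x)^(β−1) is maximised at (α−1)/(α+β−2) = 5.3/22.6 = 0.2345.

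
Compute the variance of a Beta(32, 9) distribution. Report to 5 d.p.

μ = 32/41 = 0.780488; Var = μ(1−μ)/(α+β+1) = 0.1713266/42 = 0.00408.

0.00408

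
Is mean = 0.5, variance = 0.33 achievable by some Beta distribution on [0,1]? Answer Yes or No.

No

A Beta with mean μ has variance μ(1−μ)/(α+β+1) < μ(1−μ).
Here μ(1−μ) = 0.5×0.5 = 0.25, and 0.33 ≥ 0.25.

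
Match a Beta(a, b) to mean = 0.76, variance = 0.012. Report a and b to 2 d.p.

Let s = a+b. The Beta variance is μ(1−μ)/(s+1).
So s+1 = μ(1−μ)/σ² = (0.76×0.24)/0.012 = 0.1824/0.012 = 15.2000, giving s = 14.2000.
Then a = μs = 0.76×14.2000 = 10.79 and b = (1−μ)s = 0.24×14.2000 = 3.41.

a = 10.79, b = 3.41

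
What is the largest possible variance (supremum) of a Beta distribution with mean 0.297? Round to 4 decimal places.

0.2088

For fixed mean μ the Beta variance is μ(1−μ)/(α+β+1), increasing as α+β decreases.
Its least upper bound (not attained) is μ(1−μ) = 0.297·0.703 = 0.2088.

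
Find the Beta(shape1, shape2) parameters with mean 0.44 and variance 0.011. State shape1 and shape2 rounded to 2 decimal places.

Let s = shape1+shape2. The Beta variance is μ(1−μ)/(s+1).
So s+1 = μ(1−μ)/σ² = (0.44×0.56)/0.011 = 0.2464/0.011 = 22.4000, giving s = 21.4000.
Then shape1 = μs = 0.44×21.4000 = 9.42 and shape2 = (1−μ)s = 0.56×21.4000 = 11.98.

shape1 = 9.42, shape2 = 11.98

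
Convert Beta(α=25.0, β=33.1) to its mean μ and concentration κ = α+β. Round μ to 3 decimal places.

μ = 0.430, κ = 58.1

κ = α+β = 25.0+33.1 = 58.1; μ = α/κ = 25.0/58.1 = 0.430.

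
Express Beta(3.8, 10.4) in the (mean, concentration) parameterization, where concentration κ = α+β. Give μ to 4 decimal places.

μ = 0.2676, κ = 14.2

κ = α+β = 3.8+10.4 = 14.2; μ = α/κ = 3.8/14.2 = 0.2676.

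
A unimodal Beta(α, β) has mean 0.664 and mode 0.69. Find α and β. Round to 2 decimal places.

α = 9.70, β = 4.91

With s = α+β: μ = α/s and mode = (α−1)/(s−2). Eliminating α = μs,
μs − 1 = m(s−2) ⇒ s(μ−m) = 1−2m ⇒ s = -0.38/-0.026 = 14.6154.
So α = μs = 9.70, β = (1−μ)s = 4.91.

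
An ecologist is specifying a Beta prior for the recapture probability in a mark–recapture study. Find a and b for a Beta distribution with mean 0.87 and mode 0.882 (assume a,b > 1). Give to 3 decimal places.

With s = a+b: μ = a/s and mode = (a−1)/(s−2). Eliminating a = μs,
μs − 1 = m(s−2) ⇒ s(μ−m) = 1−2m ⇒ s = -0.764/-0.012 = 63.6667.
So a = μs = 55.390, b = (1−μ)s = 8.277.

a = 55.390, b = 8.277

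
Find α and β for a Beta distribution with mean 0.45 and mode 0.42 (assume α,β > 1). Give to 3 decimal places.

With s = α+β: μ = α/s and mode = (α−1)/(s−2). Eliminating α = μs,
μs − 1 = m(s−2) ⇒ s(μ−m) = 1−2m ⇒ s = 0.16/0.03 = 5.3333.
So α = μs = 2.400, β = (1−μ)s = 2.933.

α = 2.400, β = 2.933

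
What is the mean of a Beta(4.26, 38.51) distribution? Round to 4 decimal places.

E[X] = α/(α+β) = 4.26/42.77 = 0.0996.

0.0996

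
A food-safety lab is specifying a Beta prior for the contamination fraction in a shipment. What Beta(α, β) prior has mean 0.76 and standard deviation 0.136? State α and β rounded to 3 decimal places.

α = 6.735, β = 2.127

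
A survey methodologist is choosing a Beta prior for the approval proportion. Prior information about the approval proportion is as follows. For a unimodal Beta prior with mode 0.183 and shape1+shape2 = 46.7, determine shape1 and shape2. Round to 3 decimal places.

Since the density peak of Beta(shape1,shape2) is at (shape1−1)/(shape1+shape2−2),
shape1 = 1 + 0.183(46.7−2) = 9.180 and shape2 = 46.7 − 9.180 = 37.520.

shape1 = 9.180, shape2 = 37.520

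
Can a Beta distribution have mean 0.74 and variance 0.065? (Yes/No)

Yes

For any Beta, Var(X) < E[X]·(1−E[X]).
Here μ(1−μ) = 0.74×0.26 = 0.1924, and 0.065 < 0.1924.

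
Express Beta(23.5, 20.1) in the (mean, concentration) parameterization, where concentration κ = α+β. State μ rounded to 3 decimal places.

κ = α+β = 23.5+20.1 = 43.6; μ = α/κ = 23.5/43.6 = 0.539.

μ = 0.539, κ = 43.6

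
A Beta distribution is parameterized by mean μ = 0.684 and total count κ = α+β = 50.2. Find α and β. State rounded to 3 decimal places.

α = 34.337, β = 15.863

α = μκ = 0.684×50.2 = 34.337 and β = (1−μ)κ = 0.316×50.2 = 15.863.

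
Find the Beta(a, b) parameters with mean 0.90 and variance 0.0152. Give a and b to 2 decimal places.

By moment matching, a+b = μ(1−μ)/σ² − 1 = (0.90·0.10)/0.0152 − 1 = 5.9211 − 1 = 4.9211.
Since a/(a+b) = μ, a = 0.90·4.9211 = 4.43 and b = 0.10·4.9211 = 0.49.

a = 4.43, b = 0.49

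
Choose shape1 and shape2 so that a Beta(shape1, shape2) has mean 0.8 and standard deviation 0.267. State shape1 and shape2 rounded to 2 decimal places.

shape1 = 1.00, shape2 = 0.25

First σ² = 0.071289. Setting shape1 = μn, shape2 = (1−μ)n with n = shape1+shape2,
μ(1−μ)/(n+1) = 0.071289 ⇒ n+1 = 0.16/0.071289 = 2.2444 ⇒ n = 1.2444.
Hence shape1 = 0.8×1.2444 = 1.00, shape2 = 0.2×1.2444 = 0.25.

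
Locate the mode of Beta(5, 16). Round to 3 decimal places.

With α,β > 1, mode = (α−1)/(α+β−2) = 4/19 = 0.211.

0.211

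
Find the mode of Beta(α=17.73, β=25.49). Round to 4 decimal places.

0.4059

With α,β > 1, mode = (α−1)/(α+β−2) = 16.73/41.22 = 0.4059.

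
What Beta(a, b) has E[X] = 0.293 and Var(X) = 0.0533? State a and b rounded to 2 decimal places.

a = 0.85, b = 2.04

By moment matching, a+b = μ(1−μ)/σ² − 1 = (0.293·0.707)/0.0533 − 1 = 3.8865 − 1 = 2.8865.
Since a/(a+b) = μ, a = 0.293·2.8865 = 0.85 and b = 0.707·2.8865 = 2.04.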